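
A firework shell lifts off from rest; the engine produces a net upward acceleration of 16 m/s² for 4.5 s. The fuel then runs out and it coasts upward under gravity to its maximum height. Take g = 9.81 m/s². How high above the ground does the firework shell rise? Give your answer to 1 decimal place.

426.2 m

Phase 1 (powered ascent): v₀ = 0 m/s, a = 16 m/s².
v = v₀ + at = 0 + (16)(4.5) = 72.0 m/s
Δx = v₀t + ½at² = 0·4.5 + 0.5·16·4.5² = 162 m

Phase 2 (coasting upward): v₀ = 72.0 m/s, a = -9.81 m/s².
v = v₀ + at → t = (0 − 72.0) / -9.81 = 7.34 s
v² = v₀² + 2aΔx → Δx = (0² − 72.0²)/(2·-9.81) = 264 m
Maximum height = 162 + 264 = 426 m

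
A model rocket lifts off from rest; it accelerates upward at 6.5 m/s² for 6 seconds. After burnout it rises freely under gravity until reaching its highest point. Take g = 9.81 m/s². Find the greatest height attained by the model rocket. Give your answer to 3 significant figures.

Phase 1 (powered ascent): v₀ = 0 m/s, a = 6.5 m/s².
v = v₀ + at = 0 + (6.5)(6) = 39.0 m/s
Δx = v₀t + ½at² = 0·6 + 0.5·6.5·6² = 117 m

Phase 2 (coasting upward): v₀ = 39.0 m/s, a = -9.81 m/s².
v = v₀ + at → t = (0 − 39.0) / -9.81 = 3.98 s
v² = v₀² + 2aΔx → Δx = (0² − 39.0²)/(2·-9.81) = 77.5 m
Maximum height = 117 + 77.5 = 195 m

195 m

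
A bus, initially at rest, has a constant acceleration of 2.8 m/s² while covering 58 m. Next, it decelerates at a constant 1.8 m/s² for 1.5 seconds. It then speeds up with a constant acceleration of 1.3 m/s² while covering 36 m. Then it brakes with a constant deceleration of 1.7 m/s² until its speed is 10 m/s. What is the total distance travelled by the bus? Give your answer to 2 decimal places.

Phase 1 (accelerating): v₀ = 0 m/s, a = 2.8 m/s².
v² = v₀² + 2aΔx = 0² + 2·2.8·58 = 325 → v = 18.0 m/s
t = (v − v₀)/a = (18.0 − 0)/2.8 = 6.44 s

Phase 2 (decelerating): v₀ = 18.0 m/s, a = -1.8 m/s².
v = v₀ + at = 18.0 + (-1.8)(1.5) = 15.3 m/s
Δx = v₀t + ½at² = 18.0·1.5 + 0.5·-1.8·1.5² = 25.0 m

Phase 3 (accelerating): v₀ = 15.3 m/s, a = 1.3 m/s².
v² = v₀² + 2aΔx = 15.3² + 2·1.3·36 = 328 → v = 18.1 m/s
t = (v − v₀)/a = (18.1 − 15.3)/1.3 = 2.15 s

Phase 4 (decelerating): v₀ = 18.1 m/s, a = -1.7 m/s².
v = v₀ + at → t = (10 − 18.1) / -1.7 = 4.78 s
v² = v₀² + 2aΔx → Δx = (10² − 18.1²)/(2·-1.7) = 67.2 m
Total distance = 58.0 + 25.0 + 36.0 + 67.2 = 186 m

186.18 m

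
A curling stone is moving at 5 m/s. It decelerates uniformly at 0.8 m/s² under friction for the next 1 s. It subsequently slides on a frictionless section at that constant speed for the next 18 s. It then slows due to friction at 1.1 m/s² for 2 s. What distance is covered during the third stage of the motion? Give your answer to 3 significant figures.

6.20 m

Phase 1 (decelerating): v₀ = 5.00 m/s, a = -0.8 m/s².
v = v₀ + at = 5.00 + (-0.8)(1) = 4.20 m/s
Δx = v₀t + ½at² = 5.00·1 + 0.5·-0.8·1² = 4.60 m

Phase 2 (constant speed): v₀ = 4.20 m/s, a = 0 m/s².
v = v₀ + at = 4.20 + (0)(18) = 4.20 m/s
Δx = v₀t + ½at² = 4.20·18 + 0.5·0·18² = 75.6 m

Phase 3 (decelerating): v₀ = 4.20 m/s, a = -1.1 m/s².
v = v₀ + at = 4.20 + (-1.1)(2) = 2.00 m/s
Δx = v₀t + ½at² = 4.20·2 + 0.5·-1.1·2² = 6.20 m
Distance in phase 3 = 6.20 m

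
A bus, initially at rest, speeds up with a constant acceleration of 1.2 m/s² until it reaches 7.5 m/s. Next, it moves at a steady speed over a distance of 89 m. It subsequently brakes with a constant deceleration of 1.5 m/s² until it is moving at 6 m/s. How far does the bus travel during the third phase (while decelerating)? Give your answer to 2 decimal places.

Phase 1 (accelerating): v₀ = 0 m/s, a = 1.2 m/s².
v = v₀ + at → t = (7.5 − 0) / 1.2 = 6.25 s
v² = v₀² + 2aΔx → Δx = (7.5² − 0²)/(2·1.2) = 23.4 m

Phase 2 (constant speed): v₀ = 7.50 m/s, a = 0 m/s².
Constant speed: t = d/v = 89/7.50 = 11.9 s

Phase 3 (decelerating): v₀ = 7.50 m/s, a = -1.5 m/s².
v = v₀ + at → t = (6 − 7.50) / -1.5 = 1.00 s
v² = v₀² + 2aΔx → Δx = (6² − 7.50²)/(2·-1.5) = 6.75 m
Distance in phase 3 = 6.75 m

6.75 m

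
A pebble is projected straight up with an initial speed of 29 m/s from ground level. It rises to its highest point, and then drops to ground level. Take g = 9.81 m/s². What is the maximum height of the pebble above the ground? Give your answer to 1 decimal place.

Phase 1 (rising): v₀ = 29.0 m/s, a = -9.81 m/s².
v = v₀ + at → t = (0 − 29.0) / -9.81 = 2.96 s
v² = v₀² + 2aΔx → Δx = (0² − 29.0²)/(2·-9.81) = 42.9 m
Maximum height = 42.9 m

42.9 m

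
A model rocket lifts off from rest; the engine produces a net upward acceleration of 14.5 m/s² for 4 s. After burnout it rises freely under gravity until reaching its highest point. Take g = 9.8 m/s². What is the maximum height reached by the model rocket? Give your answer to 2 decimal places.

287.63 m

Phase 1 (powered ascent): v₀ = 0 m/s, a = 14.5 m/s².
v = v₀ + at = 0 + (14.5)(4) = 58.0 m/s
Δx = v₀t + ½at² = 0·4 + 0.5·14.5·4² = 116 m

Phase 2 (coasting upward): v₀ = 58.0 m/s, a = -9.8 m/s².
v = v₀ + at → t = (0 − 58.0) / -9.8 = 5.92 s
v² = v₀² + 2aΔx → Δx = (0² − 58.0²)/(2·-9.8) = 172 m
Maximum height = 116 + 172 = 288 m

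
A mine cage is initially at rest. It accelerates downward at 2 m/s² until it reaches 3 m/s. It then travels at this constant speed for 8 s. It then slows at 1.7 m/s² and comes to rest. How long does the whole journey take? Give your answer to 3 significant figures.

Phase 1 (accelerating): v₀ = 0 m/s, a = 2 m/s².
v = v₀ + at → t = (3 − 0) / 2 = 1.50 s
v² = v₀² + 2aΔx → Δx = (3² − 0²)/(2·2) = 2.25 m

Phase 2 (constant speed): v₀ = 3.00 m/s, a = 0 m/s².
v = v₀ + at = 3.00 + (0)(8) = 3.00 m/s
Δx = v₀t + ½at² = 3.00·8 + 0.5·0·8² = 24.0 m

Phase 3 (decelerating): v₀ = 3.00 m/s, a = -1.7 m/s².
v = v₀ + at → t = (0 − 3.00) / -1.7 = 1.76 s
v² = v₀² + 2aΔx → Δx = (0² − 3.00²)/(2·-1.7) = 2.65 m
Total time = 1.50 + 8.00 + 1.76 = 11.3 s

11.3 s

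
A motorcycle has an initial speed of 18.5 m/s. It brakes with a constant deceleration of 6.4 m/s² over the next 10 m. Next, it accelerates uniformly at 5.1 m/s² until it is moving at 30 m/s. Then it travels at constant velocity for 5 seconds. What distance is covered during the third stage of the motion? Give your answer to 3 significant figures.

Phase 1 (decelerating): v₀ = 18.5 m/s, a = -6.4 m/s².
v² = v₀² + 2aΔx = 18.5² + 2·-6.4·10 = 214 → v = 14.6 m/s
t = (v − v₀)/a = (14.6 − 18.5)/-6.4 = 0.604 s

Phase 2 (accelerating): v₀ = 14.6 m/s, a = 5.1 m/s².
v = v₀ + at → t = (30 − 14.6) / 5.1 = 3.01 s
v² = v₀² + 2aΔx → Δx = (30² − 14.6²)/(2·5.1) = 67.2 m

Phase 3 (constant speed): v₀ = 30.0 m/s, a = 0 m/s².
v = v₀ + at = 30.0 + (0)(5) = 30.0 m/s
Δx = v₀t + ½at² = 30.0·5 + 0.5·0·5² = 150 m
Distance in phase 3 = 150 m

150 m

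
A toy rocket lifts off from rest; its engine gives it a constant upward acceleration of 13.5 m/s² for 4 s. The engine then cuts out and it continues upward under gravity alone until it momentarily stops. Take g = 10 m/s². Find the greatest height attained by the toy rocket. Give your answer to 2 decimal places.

253.80 m

Phase 1 (powered ascent): v₀ = 0 m/s, a = 13.5 m/s².
v = v₀ + at = 0 + (13.5)(4) = 54.0 m/s
Δx = v₀t + ½at² = 0·4 + 0.5·13.5·4² = 108 m

Phase 2 (coasting upward): v₀ = 54.0 m/s, a = -10 m/s².
v = v₀ + at → t = (0 − 54.0) / -10 = 5.40 s
v² = v₀² + 2aΔx → Δx = (0² − 54.0²)/(2·-10) = 146 m
Maximum height = 108 + 146 = 254 m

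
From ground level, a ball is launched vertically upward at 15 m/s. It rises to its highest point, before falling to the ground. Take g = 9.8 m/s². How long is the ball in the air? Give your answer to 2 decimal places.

3.06 s

Phase 1 (rising): v₀ = 15.0 m/s, a = -9.8 m/s².
v = v₀ + at → t = (0 − 15.0) / -9.8 = 1.53 s
v² = v₀² + 2aΔx → Δx = (0² − 15.0²)/(2·-9.8) = 11.5 m

Phase 2 (falling): v₀ = 0 m/s, a = -9.8 m/s².
Falls 11.5 m from rest: t = √(2·11.5/9.8) = 1.53 s; v = g·t = 15.0 m/s.
Total time = 1.53 + 1.53 = 3.06 s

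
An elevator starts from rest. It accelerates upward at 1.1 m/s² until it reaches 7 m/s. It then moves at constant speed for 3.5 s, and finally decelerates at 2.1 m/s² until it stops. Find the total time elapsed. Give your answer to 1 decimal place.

13.2 s

Phase 1 (accelerating): v₀ = 0 m/s, a = 1.1 m/s².
v = v₀ + at → t = (7 − 0) / 1.1 = 6.36 s
v² = v₀² + 2aΔx → Δx = (7² − 0²)/(2·1.1) = 22.3 m

Phase 2 (constant speed): v₀ = 7.00 m/s, a = 0 m/s².
v = v₀ + at = 7.00 + (0)(3.5) = 7.00 m/s
Δx = v₀t + ½at² = 7.00·3.5 + 0.5·0·3.5² = 24.5 m

Phase 3 (decelerating): v₀ = 7.00 m/s, a = -2.1 m/s².
v = v₀ + at → t = (0 − 7.00) / -2.1 = 3.33 s
v² = v₀² + 2aΔx → Δx = (0² − 7.00²)/(2·-2.1) = 11.7 m
Total time = 6.36 + 3.50 + 3.33 = 13.2 s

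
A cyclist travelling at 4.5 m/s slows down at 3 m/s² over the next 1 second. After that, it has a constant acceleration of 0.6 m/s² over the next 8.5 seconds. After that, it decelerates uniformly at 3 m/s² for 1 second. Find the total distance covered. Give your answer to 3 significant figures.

42.5 m

Phase 1 (decelerating): v₀ = 4.50 m/s, a = -3 m/s².
v = v₀ + at = 4.50 + (-3)(1) = 1.50 m/s
Δx = v₀t + ½at² = 4.50·1 + 0.5·-3·1² = 3.00 m

Phase 2 (accelerating): v₀ = 1.50 m/s, a = 0.6 m/s².
v = v₀ + at = 1.50 + (0.6)(8.5) = 6.60 m/s
Δx = v₀t + ½at² = 1.50·8.5 + 0.5·0.6·8.5² = 34.4 m

Phase 3 (decelerating): v₀ = 6.60 m/s, a = -3 m/s².
v = v₀ + at = 6.60 + (-3)(1) = 3.60 m/s
Δx = v₀t + ½at² = 6.60·1 + 0.5·-3·1² = 5.10 m
Total distance = 3.00 + 34.4 + 5.10 = 42.5 m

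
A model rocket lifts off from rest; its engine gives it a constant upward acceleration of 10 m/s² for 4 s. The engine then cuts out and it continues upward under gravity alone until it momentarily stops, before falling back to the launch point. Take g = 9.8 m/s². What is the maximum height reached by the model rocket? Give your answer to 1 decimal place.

161.6 m

Phase 1 (powered ascent): v₀ = 0 m/s, a = 10 m/s².
v = v₀ + at = 0 + (10)(4) = 40.0 m/s
Δx = v₀t + ½at² = 0·4 + 0.5·10·4² = 80.0 m

Phase 2 (coasting upward): v₀ = 40.0 m/s, a = -9.8 m/s².
v = v₀ + at → t = (0 − 40.0) / -9.8 = 4.08 s
v² = v₀² + 2aΔx → Δx = (0² − 40.0²)/(2·-9.8) = 81.6 m
Maximum height = 80.0 + 81.6 = 162 m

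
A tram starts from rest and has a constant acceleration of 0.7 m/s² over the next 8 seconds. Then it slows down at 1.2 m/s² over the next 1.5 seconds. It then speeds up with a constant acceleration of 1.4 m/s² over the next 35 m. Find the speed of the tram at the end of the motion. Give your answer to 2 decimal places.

10.60 m/s

Phase 1 (accelerating): v₀ = 0 m/s, a = 0.7 m/s².
v = v₀ + at = 0 + (0.7)(8) = 5.60 m/s
Δx = v₀t + ½at² = 0·8 + 0.5·0.7·8² = 22.4 m

Phase 2 (decelerating): v₀ = 5.60 m/s, a = -1.2 m/s².
v = v₀ + at = 5.60 + (-1.2)(1.5) = 3.80 m/s
Δx = v₀t + ½at² = 5.60·1.5 + 0.5·-1.2·1.5² = 7.05 m

Phase 3 (accelerating): v₀ = 3.80 m/s, a = 1.4 m/s².
v² = v₀² + 2aΔx = 3.80² + 2·1.4·35 = 112 → v = 10.6 m/s
t = (v − v₀)/a = (10.6 − 3.80)/1.4 = 4.86 s
Final speed = 10.6 m/s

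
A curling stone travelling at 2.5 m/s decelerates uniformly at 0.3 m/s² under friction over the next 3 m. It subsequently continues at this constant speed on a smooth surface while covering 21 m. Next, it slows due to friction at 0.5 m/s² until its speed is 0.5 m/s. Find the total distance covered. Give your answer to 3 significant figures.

28.2 m

Phase 1 (decelerating): v₀ = 2.50 m/s, a = -0.3 m/s².
v² = v₀² + 2aΔx = 2.50² + 2·-0.3·3 = 4.45 → v = 2.11 m/s
t = (v − v₀)/a = (2.11 − 2.50)/-0.3 = 1.30 s

Phase 2 (constant speed): v₀ = 2.11 m/s, a = 0 m/s².
Constant speed: t = d/v = 21/2.11 = 9.95 s

Phase 3 (decelerating): v₀ = 2.11 m/s, a = -0.5 m/s².
v = v₀ + at → t = (0.5 − 2.11) / -0.5 = 3.22 s
v² = v₀² + 2aΔx → Δx = (0.5² − 2.11²)/(2·-0.5) = 4.20 m
Total distance = 3.00 + 21.0 + 4.20 = 28.2 m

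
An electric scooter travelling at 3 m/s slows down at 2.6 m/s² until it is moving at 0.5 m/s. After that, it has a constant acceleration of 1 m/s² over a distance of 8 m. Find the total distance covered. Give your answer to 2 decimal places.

Phase 1 (decelerating): v₀ = 3.00 m/s, a = -2.6 m/s².
v = v₀ + at → t = (0.5 − 3.00) / -2.6 = 0.962 s
v² = v₀² + 2aΔx → Δx = (0.5² − 3.00²)/(2·-2.6) = 1.68 m

Phase 2 (accelerating): v₀ = 0.500 m/s, a = 1 m/s².
v² = v₀² + 2aΔx = 0.500² + 2·1·8 = 16.2 → v = 4.03 m/s
t = (v − v₀)/a = (4.03 − 0.500)/1 = 3.53 s
Total distance = 1.68 + 8.00 = 9.68 m

9.68 m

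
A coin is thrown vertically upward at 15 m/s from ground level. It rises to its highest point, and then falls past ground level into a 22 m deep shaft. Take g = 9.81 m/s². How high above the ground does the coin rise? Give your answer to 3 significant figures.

11.5 m

Phase 1 (rising): v₀ = 15.0 m/s, a = -9.81 m/s².
v = v₀ + at → t = (0 − 15.0) / -9.81 = 1.53 s
v² = v₀² + 2aΔx → Δx = (0² − 15.0²)/(2·-9.81) = 11.5 m
Maximum height = 11.5 m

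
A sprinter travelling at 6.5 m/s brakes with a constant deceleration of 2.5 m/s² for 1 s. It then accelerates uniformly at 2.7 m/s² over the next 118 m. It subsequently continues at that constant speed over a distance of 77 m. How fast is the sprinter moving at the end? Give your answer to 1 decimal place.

25.6 m/s

Phase 1 (decelerating): v₀ = 6.50 m/s, a = -2.5 m/s².
v = v₀ + at = 6.50 + (-2.5)(1) = 4.00 m/s
Δx = v₀t + ½at² = 6.50·1 + 0.5·-2.5·1² = 5.25 m

Phase 2 (accelerating): v₀ = 4.00 m/s, a = 2.7 m/s².
v² = v₀² + 2aΔx = 4.00² + 2·2.7·118 = 653 → v = 25.6 m/s
t = (v − v₀)/a = (25.6 − 4.00)/2.7 = 7.98 s

Phase 3 (constant speed): v₀ = 25.6 m/s, a = 0 m/s².
Constant speed: t = d/v = 77/25.6 = 3.01 s
Final speed = 25.6 m/s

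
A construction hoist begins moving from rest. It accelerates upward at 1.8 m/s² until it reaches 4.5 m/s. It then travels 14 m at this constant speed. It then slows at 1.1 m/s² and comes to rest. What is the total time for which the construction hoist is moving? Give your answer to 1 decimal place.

Phase 1 (accelerating): v₀ = 0 m/s, a = 1.8 m/s².
v = v₀ + at → t = (4.5 − 0) / 1.8 = 2.50 s
v² = v₀² + 2aΔx → Δx = (4.5² − 0²)/(2·1.8) = 5.62 m

Phase 2 (constant speed): v₀ = 4.50 m/s, a = 0 m/s².
Constant speed: t = d/v = 14/4.50 = 3.11 s

Phase 3 (decelerating): v₀ = 4.50 m/s, a = -1.1 m/s².
v = v₀ + at → t = (0 − 4.50) / -1.1 = 4.09 s
v² = v₀² + 2aΔx → Δx = (0² − 4.50²)/(2·-1.1) = 9.20 m
Total time = 2.50 + 3.11 + 4.09 = 9.70 s

9.7 s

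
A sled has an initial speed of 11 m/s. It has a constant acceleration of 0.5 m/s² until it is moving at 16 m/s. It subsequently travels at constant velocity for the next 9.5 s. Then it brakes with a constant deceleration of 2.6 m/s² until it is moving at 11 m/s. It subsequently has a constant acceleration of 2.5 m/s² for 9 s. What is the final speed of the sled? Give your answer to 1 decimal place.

Phase 1 (accelerating): v₀ = 11.0 m/s, a = 0.5 m/s².
v = v₀ + at → t = (16 − 11.0) / 0.5 = 10.0 s
v² = v₀² + 2aΔx → Δx = (16² − 11.0²)/(2·0.5) = 135 m

Phase 2 (constant speed): v₀ = 16.0 m/s, a = 0 m/s².
v = v₀ + at = 16.0 + (0)(9.5) = 16.0 m/s
Δx = v₀t + ½at² = 16.0·9.5 + 0.5·0·9.5² = 152 m

Phase 3 (decelerating): v₀ = 16.0 m/s, a = -2.6 m/s².
v = v₀ + at → t = (11 − 16.0) / -2.6 = 1.92 s
v² = v₀² + 2aΔx → Δx = (11² − 16.0²)/(2·-2.6) = 26.0 m

Phase 4 (accelerating): v₀ = 11.0 m/s, a = 2.5 m/s².
v = v₀ + at = 11.0 + (2.5)(9) = 33.5 m/s
Δx = v₀t + ½at² = 11.0·9 + 0.5·2.5·9² = 200 m
Final speed = 33.5 m/s

33.5 m/s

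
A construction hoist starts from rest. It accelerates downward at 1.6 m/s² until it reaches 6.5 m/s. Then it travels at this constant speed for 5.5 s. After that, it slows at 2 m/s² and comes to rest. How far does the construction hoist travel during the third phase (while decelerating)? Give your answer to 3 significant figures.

Phase 1 (accelerating): v₀ = 0 m/s, a = 1.6 m/s².
v = v₀ + at → t = (6.5 − 0) / 1.6 = 4.06 s
v² = v₀² + 2aΔx → Δx = (6.5² − 0²)/(2·1.6) = 13.2 m

Phase 2 (constant speed): v₀ = 6.50 m/s, a = 0 m/s².
v = v₀ + at = 6.50 + (0)(5.5) = 6.50 m/s
Δx = v₀t + ½at² = 6.50·5.5 + 0.5·0·5.5² = 35.8 m

Phase 3 (decelerating): v₀ = 6.50 m/s, a = -2 m/s².
v = v₀ + at → t = (0 − 6.50) / -2 = 3.25 s
v² = v₀² + 2aΔx → Δx = (0² − 6.50²)/(2·-2) = 10.6 m
Distance in phase 3 = 10.6 m

10.6 m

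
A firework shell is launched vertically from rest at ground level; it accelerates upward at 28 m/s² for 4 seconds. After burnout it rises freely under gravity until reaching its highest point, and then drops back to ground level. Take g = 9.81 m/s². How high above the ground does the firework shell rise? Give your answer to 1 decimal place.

863.3 m

Phase 1 (powered ascent): v₀ = 0 m/s, a = 28 m/s².
v = v₀ + at = 0 + (28)(4) = 112 m/s
Δx = v₀t + ½at² = 0·4 + 0.5·28·4² = 224 m

Phase 2 (coasting upward): v₀ = 112 m/s, a = -9.81 m/s².
v = v₀ + at → t = (0 − 112) / -9.81 = 11.4 s
v² = v₀² + 2aΔx → Δx = (0² − 112²)/(2·-9.81) = 639 m
Maximum height = 224 + 639 = 863 m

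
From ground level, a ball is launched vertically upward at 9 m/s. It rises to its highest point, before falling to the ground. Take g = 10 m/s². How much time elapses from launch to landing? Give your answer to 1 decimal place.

1.8 s

Phase 1 (rising): v₀ = 9.00 m/s, a = -10 m/s².
v = v₀ + at → t = (0 − 9.00) / -10 = 0.900 s
v² = v₀² + 2aΔx → Δx = (0² − 9.00²)/(2·-10) = 4.05 m

Phase 2 (falling): v₀ = 0 m/s, a = -10 m/s².
Falls 4.05 m from rest: t = √(2·4.05/10) = 0.900 s; v = g·t = 9.00 m/s.
Total time = 0.900 + 0.900 = 1.80 s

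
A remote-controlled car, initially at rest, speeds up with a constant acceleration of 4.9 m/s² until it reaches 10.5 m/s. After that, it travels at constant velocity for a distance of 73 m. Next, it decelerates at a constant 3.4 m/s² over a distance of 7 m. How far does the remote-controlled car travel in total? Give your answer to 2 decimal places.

91.25 m

Phase 1 (accelerating): v₀ = 0 m/s, a = 4.9 m/s².
v = v₀ + at → t = (10.5 − 0) / 4.9 = 2.14 s
v² = v₀² + 2aΔx → Δx = (10.5² − 0²)/(2·4.9) = 11.2 m

Phase 2 (constant speed): v₀ = 10.5 m/s, a = 0 m/s².
Constant speed: t = d/v = 73/10.5 = 6.95 s

Phase 3 (decelerating): v₀ = 10.5 m/s, a = -3.4 m/s².
v² = v₀² + 2aΔx = 10.5² + 2·-3.4·7 = 62.6 → v = 7.92 m/s
t = (v − v₀)/a = (7.92 − 10.5)/-3.4 = 0.760 s
Total distance = 11.2 + 73.0 + 7.00 = 91.2 m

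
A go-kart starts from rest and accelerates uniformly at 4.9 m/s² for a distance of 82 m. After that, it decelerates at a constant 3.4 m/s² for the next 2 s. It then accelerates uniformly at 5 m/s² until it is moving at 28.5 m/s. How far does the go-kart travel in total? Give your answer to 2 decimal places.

166.69 m

Phase 1 (accelerating): v₀ = 0 m/s, a = 4.9 m/s².
v² = v₀² + 2aΔx = 0² + 2·4.9·82 = 804 → v = 28.3 m/s
t = (v − v₀)/a = (28.3 − 0)/4.9 = 5.79 s

Phase 2 (decelerating): v₀ = 28.3 m/s, a = -3.4 m/s².
v = v₀ + at = 28.3 + (-3.4)(2) = 21.5 m/s
Δx = v₀t + ½at² = 28.3·2 + 0.5·-3.4·2² = 49.9 m

Phase 3 (accelerating): v₀ = 21.5 m/s, a = 5 m/s².
v = v₀ + at → t = (28.5 − 21.5) / 5 = 1.39 s
v² = v₀² + 2aΔx → Δx = (28.5² − 21.5²)/(2·5) = 34.8 m
Total distance = 82.0 + 49.9 + 34.8 = 167 m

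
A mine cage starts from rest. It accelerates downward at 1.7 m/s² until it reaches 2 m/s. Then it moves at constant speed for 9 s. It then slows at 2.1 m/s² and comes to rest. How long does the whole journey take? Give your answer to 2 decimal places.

Phase 1 (accelerating): v₀ = 0 m/s, a = 1.7 m/s².
v = v₀ + at → t = (2 − 0) / 1.7 = 1.18 s
v² = v₀² + 2aΔx → Δx = (2² − 0²)/(2·1.7) = 1.18 m

Phase 2 (constant speed): v₀ = 2.00 m/s, a = 0 m/s².
v = v₀ + at = 2.00 + (0)(9) = 2.00 m/s
Δx = v₀t + ½at² = 2.00·9 + 0.5·0·9² = 18.0 m

Phase 3 (decelerating): v₀ = 2.00 m/s, a = -2.1 m/s².
v = v₀ + at → t = (0 − 2.00) / -2.1 = 0.952 s
v² = v₀² + 2aΔx → Δx = (0² − 2.00²)/(2·-2.1) = 0.952 m
Total time = 1.18 + 9.00 + 0.952 = 11.1 s

11.13 s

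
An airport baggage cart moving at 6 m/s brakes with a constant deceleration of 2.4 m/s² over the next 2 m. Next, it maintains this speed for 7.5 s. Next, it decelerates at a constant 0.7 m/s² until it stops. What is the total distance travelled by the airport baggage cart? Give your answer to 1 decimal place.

Phase 1 (decelerating): v₀ = 6.00 m/s, a = -2.4 m/s².
v² = v₀² + 2aΔx = 6.00² + 2·-2.4·2 = 26.4 → v = 5.14 m/s
t = (v − v₀)/a = (5.14 − 6.00)/-2.4 = 0.359 s

Phase 2 (constant speed): v₀ = 5.14 m/s, a = 0 m/s².
v = v₀ + at = 5.14 + (0)(7.5) = 5.14 m/s
Δx = v₀t + ½at² = 5.14·7.5 + 0.5·0·7.5² = 38.5 m

Phase 3 (decelerating): v₀ = 5.14 m/s, a = -0.7 m/s².
v = v₀ + at → t = (0 − 5.14) / -0.7 = 7.34 s
v² = v₀² + 2aΔx → Δx = (0² − 5.14²)/(2·-0.7) = 18.9 m
Total distance = 2.00 + 38.5 + 18.9 = 59.4 m

59.4 m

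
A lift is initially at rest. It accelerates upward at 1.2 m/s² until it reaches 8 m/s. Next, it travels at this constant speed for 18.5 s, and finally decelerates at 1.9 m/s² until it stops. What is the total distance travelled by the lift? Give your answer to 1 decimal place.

Phase 1 (accelerating): v₀ = 0 m/s, a = 1.2 m/s².
v = v₀ + at → t = (8 − 0) / 1.2 = 6.67 s
v² = v₀² + 2aΔx → Δx = (8² − 0²)/(2·1.2) = 26.7 m

Phase 2 (constant speed): v₀ = 8.00 m/s, a = 0 m/s².
v = v₀ + at = 8.00 + (0)(18.5) = 8.00 m/s
Δx = v₀t + ½at² = 8.00·18.5 + 0.5·0·18.5² = 148 m

Phase 3 (decelerating): v₀ = 8.00 m/s, a = -1.9 m/s².
v = v₀ + at → t = (0 − 8.00) / -1.9 = 4.21 s
v² = v₀² + 2aΔx → Δx = (0² − 8.00²)/(2·-1.9) = 16.8 m
Total distance = 26.7 + 148 + 16.8 = 192 m

191.5 m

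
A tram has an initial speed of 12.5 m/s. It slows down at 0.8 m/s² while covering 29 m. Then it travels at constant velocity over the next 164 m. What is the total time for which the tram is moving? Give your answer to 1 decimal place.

Phase 1 (decelerating): v₀ = 12.5 m/s, a = -0.8 m/s².
v² = v₀² + 2aΔx = 12.5² + 2·-0.8·29 = 110 → v = 10.5 m/s
t = (v − v₀)/a = (10.5 − 12.5)/-0.8 = 2.52 s

Phase 2 (constant speed): v₀ = 10.5 m/s, a = 0 m/s².
Constant speed: t = d/v = 164/10.5 = 15.6 s
Total time = 2.52 + 15.6 = 18.2 s

18.2 s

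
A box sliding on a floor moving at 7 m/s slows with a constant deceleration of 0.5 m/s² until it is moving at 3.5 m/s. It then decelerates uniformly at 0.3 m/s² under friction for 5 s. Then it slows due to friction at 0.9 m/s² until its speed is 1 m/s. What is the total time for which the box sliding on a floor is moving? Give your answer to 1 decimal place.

Phase 1 (decelerating): v₀ = 7.00 m/s, a = -0.5 m/s².
v = v₀ + at → t = (3.5 − 7.00) / -0.5 = 7.00 s
v² = v₀² + 2aΔx → Δx = (3.5² − 7.00²)/(2·-0.5) = 36.8 m

Phase 2 (decelerating): v₀ = 3.50 m/s, a = -0.3 m/s².
v = v₀ + at = 3.50 + (-0.3)(5) = 2.00 m/s
Δx = v₀t + ½at² = 3.50·5 + 0.5·-0.3·5² = 13.8 m

Phase 3 (decelerating): v₀ = 2.00 m/s, a = -0.9 m/s².
v = v₀ + at → t = (1 − 2.00) / -0.9 = 1.11 s
v² = v₀² + 2aΔx → Δx = (1² − 2.00²)/(2·-0.9) = 1.67 m
Total time = 7.00 + 5.00 + 1.11 = 13.1 s

13.1 s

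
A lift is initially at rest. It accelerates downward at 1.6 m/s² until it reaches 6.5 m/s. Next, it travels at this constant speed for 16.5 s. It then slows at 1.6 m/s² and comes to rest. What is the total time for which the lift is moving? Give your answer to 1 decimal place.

Phase 1 (accelerating): v₀ = 0 m/s, a = 1.6 m/s².
v = v₀ + at → t = (6.5 − 0) / 1.6 = 4.06 s
v² = v₀² + 2aΔx → Δx = (6.5² − 0²)/(2·1.6) = 13.2 m

Phase 2 (constant speed): v₀ = 6.50 m/s, a = 0 m/s².
v = v₀ + at = 6.50 + (0)(16.5) = 6.50 m/s
Δx = v₀t + ½at² = 6.50·16.5 + 0.5·0·16.5² = 107 m

Phase 3 (decelerating): v₀ = 6.50 m/s, a = -1.6 m/s².
v = v₀ + at → t = (0 − 6.50) / -1.6 = 4.06 s
v² = v₀² + 2aΔx → Δx = (0² − 6.50²)/(2·-1.6) = 13.2 m
Total time = 4.06 + 16.5 + 4.06 = 24.6 s

24.6 s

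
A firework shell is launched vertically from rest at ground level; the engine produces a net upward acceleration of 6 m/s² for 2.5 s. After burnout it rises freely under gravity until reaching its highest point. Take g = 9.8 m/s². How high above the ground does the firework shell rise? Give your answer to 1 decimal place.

Phase 1 (powered ascent): v₀ = 0 m/s, a = 6 m/s².
v = v₀ + at = 0 + (6)(2.5) = 15.0 m/s
Δx = v₀t + ½at² = 0·2.5 + 0.5·6·2.5² = 18.8 m

Phase 2 (coasting upward): v₀ = 15.0 m/s, a = -9.8 m/s².
v = v₀ + at → t = (0 − 15.0) / -9.8 = 1.53 s
v² = v₀² + 2aΔx → Δx = (0² − 15.0²)/(2·-9.8) = 11.5 m
Maximum height = 18.8 + 11.5 = 30.2 m

30.2 m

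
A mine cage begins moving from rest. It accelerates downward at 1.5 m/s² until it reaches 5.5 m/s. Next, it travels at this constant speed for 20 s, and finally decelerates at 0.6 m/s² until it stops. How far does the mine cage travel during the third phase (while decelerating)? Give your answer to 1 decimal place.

Phase 1 (accelerating): v₀ = 0 m/s, a = 1.5 m/s².
v = v₀ + at → t = (5.5 − 0) / 1.5 = 3.67 s
v² = v₀² + 2aΔx → Δx = (5.5² − 0²)/(2·1.5) = 10.1 m

Phase 2 (constant speed): v₀ = 5.50 m/s, a = 0 m/s².
v = v₀ + at = 5.50 + (0)(20) = 5.50 m/s
Δx = v₀t + ½at² = 5.50·20 + 0.5·0·20² = 110 m

Phase 3 (decelerating): v₀ = 5.50 m/s, a = -0.6 m/s².
v = v₀ + at → t = (0 − 5.50) / -0.6 = 9.17 s
v² = v₀² + 2aΔx → Δx = (0² − 5.50²)/(2·-0.6) = 25.2 m
Distance in phase 3 = 25.2 m

25.2 m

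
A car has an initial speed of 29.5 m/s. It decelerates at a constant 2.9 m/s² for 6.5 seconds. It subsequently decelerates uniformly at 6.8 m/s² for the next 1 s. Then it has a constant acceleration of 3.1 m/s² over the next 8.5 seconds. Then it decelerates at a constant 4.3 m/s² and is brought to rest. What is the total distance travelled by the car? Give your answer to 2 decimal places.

Phase 1 (decelerating): v₀ = 29.5 m/s, a = -2.9 m/s².
v = v₀ + at = 29.5 + (-2.9)(6.5) = 10.7 m/s
Δx = v₀t + ½at² = 29.5·6.5 + 0.5·-2.9·6.5² = 130 m

Phase 2 (decelerating): v₀ = 10.7 m/s, a = -6.8 m/s².
v = v₀ + at = 10.7 + (-6.8)(1) = 3.85 m/s
Δx = v₀t + ½at² = 10.7·1 + 0.5·-6.8·1² = 7.25 m

Phase 3 (accelerating): v₀ = 3.85 m/s, a = 3.1 m/s².
v = v₀ + at = 3.85 + (3.1)(8.5) = 30.2 m/s
Δx = v₀t + ½at² = 3.85·8.5 + 0.5·3.1·8.5² = 145 m

Phase 4 (decelerating): v₀ = 30.2 m/s, a = -4.3 m/s².
v = v₀ + at → t = (0 − 30.2) / -4.3 = 7.02 s
v² = v₀² + 2aΔx → Δx = (0² − 30.2²)/(2·-4.3) = 106 m
Total distance = 130 + 7.25 + 145 + 106 = 389 m

388.50 m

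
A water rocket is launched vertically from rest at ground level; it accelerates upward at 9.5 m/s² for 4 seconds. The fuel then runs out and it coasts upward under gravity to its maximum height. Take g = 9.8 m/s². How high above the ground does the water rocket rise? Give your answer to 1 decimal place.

149.7 m

Phase 1 (powered ascent): v₀ = 0 m/s, a = 9.5 m/s².
v = v₀ + at = 0 + (9.5)(4) = 38.0 m/s
Δx = v₀t + ½at² = 0·4 + 0.5·9.5·4² = 76.0 m

Phase 2 (coasting upward): v₀ = 38.0 m/s, a = -9.8 m/s².
v = v₀ + at → t = (0 − 38.0) / -9.8 = 3.88 s
v² = v₀² + 2aΔx → Δx = (0² − 38.0²)/(2·-9.8) = 73.7 m
Maximum height = 76.0 + 73.7 = 150 m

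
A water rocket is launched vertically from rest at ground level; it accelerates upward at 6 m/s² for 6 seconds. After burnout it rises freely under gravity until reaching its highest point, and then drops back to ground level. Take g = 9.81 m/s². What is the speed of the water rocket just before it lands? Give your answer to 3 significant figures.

Phase 1 (powered ascent): v₀ = 0 m/s, a = 6 m/s².
v = v₀ + at = 0 + (6)(6) = 36.0 m/s
Δx = v₀t + ½at² = 0·6 + 0.5·6·6² = 108 m

Phase 2 (coasting upward): v₀ = 36.0 m/s, a = -9.81 m/s².
v = v₀ + at → t = (0 − 36.0) / -9.81 = 3.67 s
v² = v₀² + 2aΔx → Δx = (0² − 36.0²)/(2·-9.81) = 66.1 m

Phase 3 (free fall): v₀ = 0 m/s, a = -9.81 m/s².
Falls 174 m from rest: t = √(2·174/9.81) = 5.96 s; v = g·t = 58.4 m/s.
Impact speed = 58.4 m/s

58.4 m/s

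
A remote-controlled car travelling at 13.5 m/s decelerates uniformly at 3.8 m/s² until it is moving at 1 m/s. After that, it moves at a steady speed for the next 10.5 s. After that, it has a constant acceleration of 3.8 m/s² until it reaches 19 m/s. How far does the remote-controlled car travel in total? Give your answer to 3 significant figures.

81.7 m

Phase 1 (decelerating): v₀ = 13.5 m/s, a = -3.8 m/s².
v = v₀ + at → t = (1 − 13.5) / -3.8 = 3.29 s
v² = v₀² + 2aΔx → Δx = (1² − 13.5²)/(2·-3.8) = 23.8 m

Phase 2 (constant speed): v₀ = 1.00 m/s, a = 0 m/s².
v = v₀ + at = 1.00 + (0)(10.5) = 1.00 m/s
Δx = v₀t + ½at² = 1.00·10.5 + 0.5·0·10.5² = 10.5 m

Phase 3 (accelerating): v₀ = 1.00 m/s, a = 3.8 m/s².
v = v₀ + at → t = (19 − 1.00) / 3.8 = 4.74 s
v² = v₀² + 2aΔx → Δx = (19² − 1.00²)/(2·3.8) = 47.4 m
Total distance = 23.8 + 10.5 + 47.4 = 81.7 m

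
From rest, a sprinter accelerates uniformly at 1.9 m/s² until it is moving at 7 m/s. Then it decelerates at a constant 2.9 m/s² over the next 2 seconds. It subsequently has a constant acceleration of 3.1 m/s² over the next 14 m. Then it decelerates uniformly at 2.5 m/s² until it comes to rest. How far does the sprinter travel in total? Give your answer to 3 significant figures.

Phase 1 (accelerating): v₀ = 0 m/s, a = 1.9 m/s².
v = v₀ + at → t = (7 − 0) / 1.9 = 3.68 s
v² = v₀² + 2aΔx → Δx = (7² − 0²)/(2·1.9) = 12.9 m

Phase 2 (decelerating): v₀ = 7.00 m/s, a = -2.9 m/s².
v = v₀ + at = 7.00 + (-2.9)(2) = 1.20 m/s
Δx = v₀t + ½at² = 7.00·2 + 0.5·-2.9·2² = 8.20 m

Phase 3 (accelerating): v₀ = 1.20 m/s, a = 3.1 m/s².
v² = v₀² + 2aΔx = 1.20² + 2·3.1·14 = 88.2 → v = 9.39 m/s
t = (v − v₀)/a = (9.39 − 1.20)/3.1 = 2.64 s

Phase 4 (decelerating): v₀ = 9.39 m/s, a = -2.5 m/s².
v = v₀ + at → t = (0 − 9.39) / -2.5 = 3.76 s
v² = v₀² + 2aΔx → Δx = (0² − 9.39²)/(2·-2.5) = 17.6 m
Total distance = 12.9 + 8.20 + 14.0 + 17.6 = 52.7 m

52.7 m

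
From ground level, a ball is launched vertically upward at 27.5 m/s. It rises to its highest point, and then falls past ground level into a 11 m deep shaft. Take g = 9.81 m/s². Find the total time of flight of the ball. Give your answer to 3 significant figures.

5.98 s

Phase 1 (rising): v₀ = 27.5 m/s, a = -9.81 m/s².
v = v₀ + at → t = (0 − 27.5) / -9.81 = 2.80 s
v² = v₀² + 2aΔx → Δx = (0² − 27.5²)/(2·-9.81) = 38.5 m

Phase 2 (falling): v₀ = 0 m/s, a = -9.81 m/s².
Falls 49.5 m from rest: t = √(2·49.5/9.81) = 3.18 s; v = g·t = 31.2 m/s.
Total time = 2.80 + 3.18 = 5.98 s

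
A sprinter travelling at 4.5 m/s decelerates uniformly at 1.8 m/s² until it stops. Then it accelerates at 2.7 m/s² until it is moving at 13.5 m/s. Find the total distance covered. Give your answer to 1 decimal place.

Phase 1 (decelerating): v₀ = 4.50 m/s, a = -1.8 m/s².
v = v₀ + at → t = (0 − 4.50) / -1.8 = 2.50 s
v² = v₀² + 2aΔx → Δx = (0² − 4.50²)/(2·-1.8) = 5.62 m

Phase 2 (accelerating): v₀ = 0 m/s, a = 2.7 m/s².
v = v₀ + at → t = (13.5 − 0) / 2.7 = 5.00 s
v² = v₀² + 2aΔx → Δx = (13.5² − 0²)/(2·2.7) = 33.8 m
Total distance = 5.62 + 33.8 = 39.4 m

39.4 m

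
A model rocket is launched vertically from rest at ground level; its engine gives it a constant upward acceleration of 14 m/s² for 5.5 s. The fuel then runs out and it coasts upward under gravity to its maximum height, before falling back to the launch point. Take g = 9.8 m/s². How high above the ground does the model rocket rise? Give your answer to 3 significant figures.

514 m

Phase 1 (powered ascent): v₀ = 0 m/s, a = 14 m/s².
v = v₀ + at = 0 + (14)(5.5) = 77.0 m/s
Δx = v₀t + ½at² = 0·5.5 + 0.5·14·5.5² = 212 m

Phase 2 (coasting upward): v₀ = 77.0 m/s, a = -9.8 m/s².
v = v₀ + at → t = (0 − 77.0) / -9.8 = 7.86 s
v² = v₀² + 2aΔx → Δx = (0² − 77.0²)/(2·-9.8) = 302 m
Maximum height = 212 + 302 = 514 m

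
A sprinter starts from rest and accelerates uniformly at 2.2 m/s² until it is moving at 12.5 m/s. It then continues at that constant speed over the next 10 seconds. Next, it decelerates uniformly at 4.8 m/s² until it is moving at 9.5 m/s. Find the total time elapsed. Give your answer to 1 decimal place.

Phase 1 (accelerating): v₀ = 0 m/s, a = 2.2 m/s².
v = v₀ + at → t = (12.5 − 0) / 2.2 = 5.68 s
v² = v₀² + 2aΔx → Δx = (12.5² − 0²)/(2·2.2) = 35.5 m

Phase 2 (constant speed): v₀ = 12.5 m/s, a = 0 m/s².
v = v₀ + at = 12.5 + (0)(10) = 12.5 m/s
Δx = v₀t + ½at² = 12.5·10 + 0.5·0·10² = 125 m

Phase 3 (decelerating): v₀ = 12.5 m/s, a = -4.8 m/s².
v = v₀ + at → t = (9.5 − 12.5) / -4.8 = 0.625 s
v² = v₀² + 2aΔx → Δx = (9.5² − 12.5²)/(2·-4.8) = 6.88 m
Total time = 5.68 + 10.0 + 0.625 = 16.3 s

16.3 s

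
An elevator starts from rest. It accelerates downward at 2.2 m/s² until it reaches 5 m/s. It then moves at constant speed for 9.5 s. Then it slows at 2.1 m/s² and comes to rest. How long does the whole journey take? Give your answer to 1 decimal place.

14.2 s

Phase 1 (accelerating): v₀ = 0 m/s, a = 2.2 m/s².
v = v₀ + at → t = (5 − 0) / 2.2 = 2.27 s
v² = v₀² + 2aΔx → Δx = (5² − 0²)/(2·2.2) = 5.68 m

Phase 2 (constant speed): v₀ = 5.00 m/s, a = 0 m/s².
v = v₀ + at = 5.00 + (0)(9.5) = 5.00 m/s
Δx = v₀t + ½at² = 5.00·9.5 + 0.5·0·9.5² = 47.5 m

Phase 3 (decelerating): v₀ = 5.00 m/s, a = -2.1 m/s².
v = v₀ + at → t = (0 − 5.00) / -2.1 = 2.38 s
v² = v₀² + 2aΔx → Δx = (0² − 5.00²)/(2·-2.1) = 5.95 m
Total time = 2.27 + 9.50 + 2.38 = 14.2 s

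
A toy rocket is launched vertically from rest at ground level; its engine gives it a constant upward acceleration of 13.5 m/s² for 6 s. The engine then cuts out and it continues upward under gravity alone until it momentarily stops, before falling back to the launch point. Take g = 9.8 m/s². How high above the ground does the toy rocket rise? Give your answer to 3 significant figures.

Phase 1 (powered ascent): v₀ = 0 m/s, a = 13.5 m/s².
v = v₀ + at = 0 + (13.5)(6) = 81.0 m/s
Δx = v₀t + ½at² = 0·6 + 0.5·13.5·6² = 243 m

Phase 2 (coasting upward): v₀ = 81.0 m/s, a = -9.8 m/s².
v = v₀ + at → t = (0 − 81.0) / -9.8 = 8.27 s
v² = v₀² + 2aΔx → Δx = (0² − 81.0²)/(2·-9.8) = 335 m
Maximum height = 243 + 335 = 578 m

578 m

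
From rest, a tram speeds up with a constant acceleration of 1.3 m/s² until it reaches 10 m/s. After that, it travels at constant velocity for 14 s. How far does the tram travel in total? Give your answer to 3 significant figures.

178 m

Phase 1 (accelerating): v₀ = 0 m/s, a = 1.3 m/s².
v = v₀ + at → t = (10 − 0) / 1.3 = 7.69 s
v² = v₀² + 2aΔx → Δx = (10² − 0²)/(2·1.3) = 38.5 m

Phase 2 (constant speed): v₀ = 10.0 m/s, a = 0 m/s².
v = v₀ + at = 10.0 + (0)(14) = 10.0 m/s
Δx = v₀t + ½at² = 10.0·14 + 0.5·0·14² = 140 m
Total distance = 38.5 + 140 = 178 m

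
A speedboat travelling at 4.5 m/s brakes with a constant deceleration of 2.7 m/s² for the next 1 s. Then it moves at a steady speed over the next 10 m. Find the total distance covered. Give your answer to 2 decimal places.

Phase 1 (decelerating): v₀ = 4.50 m/s, a = -2.7 m/s².
v = v₀ + at = 4.50 + (-2.7)(1) = 1.80 m/s
Δx = v₀t + ½at² = 4.50·1 + 0.5·-2.7·1² = 3.15 m

Phase 2 (constant speed): v₀ = 1.80 m/s, a = 0 m/s².
Constant speed: t = d/v = 10/1.80 = 5.56 s
Total distance = 3.15 + 10.0 = 13.2 m

13.15 m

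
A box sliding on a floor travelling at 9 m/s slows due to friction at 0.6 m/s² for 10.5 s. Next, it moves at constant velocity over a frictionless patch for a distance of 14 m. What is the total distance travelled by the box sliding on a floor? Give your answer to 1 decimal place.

Phase 1 (decelerating): v₀ = 9.00 m/s, a = -0.6 m/s².
v = v₀ + at = 9.00 + (-0.6)(10.5) = 2.70 m/s
Δx = v₀t + ½at² = 9.00·10.5 + 0.5·-0.6·10.5² = 61.4 m

Phase 2 (constant speed): v₀ = 2.70 m/s, a = 0 m/s².
Constant speed: t = d/v = 14/2.70 = 5.19 s
Total distance = 61.4 + 14.0 = 75.4 m

75.4 m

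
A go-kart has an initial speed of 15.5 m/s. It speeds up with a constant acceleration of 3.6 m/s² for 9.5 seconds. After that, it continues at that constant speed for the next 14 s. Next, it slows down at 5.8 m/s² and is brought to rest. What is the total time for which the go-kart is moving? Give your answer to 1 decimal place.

32.1 s

Phase 1 (accelerating): v₀ = 15.5 m/s, a = 3.6 m/s².
v = v₀ + at = 15.5 + (3.6)(9.5) = 49.7 m/s
Δx = v₀t + ½at² = 15.5·9.5 + 0.5·3.6·9.5² = 310 m

Phase 2 (constant speed): v₀ = 49.7 m/s, a = 0 m/s².
v = v₀ + at = 49.7 + (0)(14) = 49.7 m/s
Δx = v₀t + ½at² = 49.7·14 + 0.5·0·14² = 696 m

Phase 3 (decelerating): v₀ = 49.7 m/s, a = -5.8 m/s².
v = v₀ + at → t = (0 − 49.7) / -5.8 = 8.57 s
v² = v₀² + 2aΔx → Δx = (0² − 49.7²)/(2·-5.8) = 213 m
Total time = 9.50 + 14.0 + 8.57 = 32.1 s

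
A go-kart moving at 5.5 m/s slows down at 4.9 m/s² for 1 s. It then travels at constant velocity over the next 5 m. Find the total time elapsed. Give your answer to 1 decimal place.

Phase 1 (decelerating): v₀ = 5.50 m/s, a = -4.9 m/s².
v = v₀ + at = 5.50 + (-4.9)(1) = 0.600 m/s
Δx = v₀t + ½at² = 5.50·1 + 0.5·-4.9·1² = 3.05 m

Phase 2 (constant speed): v₀ = 0.600 m/s, a = 0 m/s².
Constant speed: t = d/v = 5/0.600 = 8.33 s
Total time = 1.00 + 8.33 = 9.33 s

9.3 s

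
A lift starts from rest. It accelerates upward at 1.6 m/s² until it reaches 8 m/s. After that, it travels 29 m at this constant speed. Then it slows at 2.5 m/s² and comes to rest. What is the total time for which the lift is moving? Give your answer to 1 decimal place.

11.8 s

Phase 1 (accelerating): v₀ = 0 m/s, a = 1.6 m/s².
v = v₀ + at → t = (8 − 0) / 1.6 = 5.00 s
v² = v₀² + 2aΔx → Δx = (8² − 0²)/(2·1.6) = 20.0 m

Phase 2 (constant speed): v₀ = 8.00 m/s, a = 0 m/s².
Constant speed: t = d/v = 29/8.00 = 3.62 s

Phase 3 (decelerating): v₀ = 8.00 m/s, a = -2.5 m/s².
v = v₀ + at → t = (0 − 8.00) / -2.5 = 3.20 s
v² = v₀² + 2aΔx → Δx = (0² − 8.00²)/(2·-2.5) = 12.8 m
Total time = 5.00 + 3.62 + 3.20 = 11.8 s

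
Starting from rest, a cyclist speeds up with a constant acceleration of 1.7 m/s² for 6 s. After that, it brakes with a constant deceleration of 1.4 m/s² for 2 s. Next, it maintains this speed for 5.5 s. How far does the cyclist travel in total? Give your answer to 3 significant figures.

Phase 1 (accelerating): v₀ = 0 m/s, a = 1.7 m/s².
v = v₀ + at = 0 + (1.7)(6) = 10.2 m/s
Δx = v₀t + ½at² = 0·6 + 0.5·1.7·6² = 30.6 m

Phase 2 (decelerating): v₀ = 10.2 m/s, a = -1.4 m/s².
v = v₀ + at = 10.2 + (-1.4)(2) = 7.40 m/s
Δx = v₀t + ½at² = 10.2·2 + 0.5·-1.4·2² = 17.6 m

Phase 3 (constant speed): v₀ = 7.40 m/s, a = 0 m/s².
v = v₀ + at = 7.40 + (0)(5.5) = 7.40 m/s
Δx = v₀t + ½at² = 7.40·5.5 + 0.5·0·5.5² = 40.7 m
Total distance = 30.6 + 17.6 + 40.7 = 88.9 m

88.9 m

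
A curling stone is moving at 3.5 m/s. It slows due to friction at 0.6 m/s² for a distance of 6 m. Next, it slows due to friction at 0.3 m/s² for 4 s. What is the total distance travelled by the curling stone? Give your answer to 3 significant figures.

Phase 1 (decelerating): v₀ = 3.50 m/s, a = -0.6 m/s².
v² = v₀² + 2aΔx = 3.50² + 2·-0.6·6 = 5.05 → v = 2.25 m/s
t = (v − v₀)/a = (2.25 − 3.50)/-0.6 = 2.09 s

Phase 2 (decelerating): v₀ = 2.25 m/s, a = -0.3 m/s².
v = v₀ + at = 2.25 + (-0.3)(4) = 1.05 m/s
Δx = v₀t + ½at² = 2.25·4 + 0.5·-0.3·4² = 6.59 m
Total distance = 6.00 + 6.59 = 12.6 m

12.6 m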